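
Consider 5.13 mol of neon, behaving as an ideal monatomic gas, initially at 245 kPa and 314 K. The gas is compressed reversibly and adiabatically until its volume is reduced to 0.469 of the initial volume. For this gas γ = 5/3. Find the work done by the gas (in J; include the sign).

V₁ = nRT₁/P₁ = 5.13×8.314×314/245 = 54.7 L.
Adiabatic: TV^(γ−1) = const ⇒ T₂ = 314×(2.13)^0.667 = 520 K; PV^γ = const ⇒ P₂ = 865 kPa.
ΔU = nCvΔT = 5.13×12.5×(520−314) = 13200 J.
Q = 0 for an adiabatic process, so W = −ΔU = -13200 J.

-13200 J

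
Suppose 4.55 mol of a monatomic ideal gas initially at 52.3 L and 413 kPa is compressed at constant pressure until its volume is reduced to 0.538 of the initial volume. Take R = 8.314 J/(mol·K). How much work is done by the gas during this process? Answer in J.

-9980 J

T₁ = P₁V₁/(nR) = 413×52.3/(4.55×8.314) = 571 K.
Isobaric: P stays 413 kPa; V/T = const ⇒ T₂ = 307 K, V₂ = 28.1 L.
W = PΔV = 413×(28.1−52.3) kPa·L = -9980 J.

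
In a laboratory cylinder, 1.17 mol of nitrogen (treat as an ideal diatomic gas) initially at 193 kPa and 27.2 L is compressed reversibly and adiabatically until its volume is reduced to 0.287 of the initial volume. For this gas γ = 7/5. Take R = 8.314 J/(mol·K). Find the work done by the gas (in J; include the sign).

-8500 J

T₁ = P₁V₁/(nR) = 193×27.2/(1.17×8.314) = 540 K.
Adiabatic: TV^(γ−1) = const ⇒ T₂ = 540×(3.48)^0.400 = 889 K; PV^γ = const ⇒ P₂ = 1110 kPa.
ΔU = nCvΔT = 1.17×20.8×(889−540) = 8500 J.
Q = 0 for an adiabatic process, so W = −ΔU = -8500 J.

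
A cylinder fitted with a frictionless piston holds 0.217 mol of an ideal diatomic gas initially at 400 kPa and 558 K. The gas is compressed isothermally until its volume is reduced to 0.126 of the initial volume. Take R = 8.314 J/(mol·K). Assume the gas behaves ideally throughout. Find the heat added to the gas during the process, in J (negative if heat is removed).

-2090 J

V₁ = nRT₁/P₁ = 0.217×8.314×558/400 = 2.52 L.
Isothermal: T stays 558 K; PV = const ⇒ V₂ = 0.317 L, P₂ = 3170 kPa.
ΔU = 0 (ideal gas, T constant).
W = nRT ln(V₂/V₁) = 0.217×8.314×558×ln(0.126) = -2090 J.
Q = ΔU + W = -2090 J.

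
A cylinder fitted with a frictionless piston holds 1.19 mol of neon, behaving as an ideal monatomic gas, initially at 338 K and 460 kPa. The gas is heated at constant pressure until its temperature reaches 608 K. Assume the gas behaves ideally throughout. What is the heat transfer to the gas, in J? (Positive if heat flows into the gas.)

6680 J

V₁ = nRT₁/P₁ = 1.19×8.314×338/460 = 7.27 L.
Isobaric: P stays 460 kPa; V/T = const ⇒ T₂ = 608 K, V₂ = 13.1 L.
W = PΔV = 460×(13.1−7.27) kPa·L = 2670 J.
ΔU = nCvΔT = 1.19×12.5×(608−338) = 4010 J.
Q = ΔU + W = nCpΔT = 6680 J.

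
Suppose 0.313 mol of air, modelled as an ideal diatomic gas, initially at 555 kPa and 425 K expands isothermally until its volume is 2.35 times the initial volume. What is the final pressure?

V₁ = nRT₁/P₁ = 0.313×8.314×425/555 = 1.99 L.
Isothermal: T stays 425 K; PV = const ⇒ V₂ = 4.68 L, P₂ = 236 kPa.

236 kPa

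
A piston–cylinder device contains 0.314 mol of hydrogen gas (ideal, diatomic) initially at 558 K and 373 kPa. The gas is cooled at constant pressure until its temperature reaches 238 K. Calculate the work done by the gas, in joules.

-835 J

V₁ = nRT₁/P₁ = 0.314×8.314×558/373 = 3.91 L.
Isobaric: P stays 373 kPa; V/T = const ⇒ T₂ = 238 K, V₂ = 1.67 L.
W = PΔV = 373×(1.67−3.91) kPa·L = -835 J.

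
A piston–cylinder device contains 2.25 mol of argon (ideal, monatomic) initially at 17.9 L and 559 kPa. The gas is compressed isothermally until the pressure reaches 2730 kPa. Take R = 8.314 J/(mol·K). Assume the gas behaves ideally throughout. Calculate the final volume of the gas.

3.67 L

T₁ = P₁V₁/(nR) = 559×17.9/(2.25×8.314) = 535 K.
Isothermal: T stays 535 K; PV = const ⇒ V₂ = 3.67 L, P₂ = 2730 kPa.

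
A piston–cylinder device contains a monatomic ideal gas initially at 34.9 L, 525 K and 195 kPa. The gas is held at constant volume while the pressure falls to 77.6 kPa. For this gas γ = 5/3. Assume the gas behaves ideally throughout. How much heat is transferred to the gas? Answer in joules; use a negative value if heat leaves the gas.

n = P₁V₁/(RT₁) = 195×34.9/(8.314×525) = 1.56 mol.
Isochoric: V stays 34.9 L; P/T = const ⇒ T₂ = 209 K, P₂ = 77.6 kPa.
W = 0 (no volume change).
ΔU = nCvΔT = 1.56×12.5×(209−525) = -6150 J.
Q = ΔU = -6150 J.

-6150 J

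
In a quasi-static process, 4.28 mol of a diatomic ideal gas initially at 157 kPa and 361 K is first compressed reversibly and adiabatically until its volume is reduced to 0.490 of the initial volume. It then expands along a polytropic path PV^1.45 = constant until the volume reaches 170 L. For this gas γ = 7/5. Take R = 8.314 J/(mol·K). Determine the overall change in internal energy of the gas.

V₁ = nRT₁/P₁ = 4.28×8.314×361/157 = 81.8 L.
Step 1 — Adiabatic: TV^(γ−1) = const ⇒ T₂ = 361×(2.04)^0.400 = 480 K; PV^γ = const ⇒ P₂ = 426 kPa.
ΔU = nCvΔT = 4.28×20.8×(480−361) = 10600 J.
Q = 0 for an adiabatic process, so W = −ΔU = -10600 J.
State after step 1: P = 426 kPa, V = 40.1 L, T = 480 K.
Step 2 — Polytropic n=1.45: T₂ = T₁(V₁/V₂)^(n−1) = 480×(0.236)^0.45 = 251 K; P₂ = P₁(V₁/V₂)^n = 52.5 kPa.
W = (P₁V₁−P₂V₂)/(n−1) = (426×40.1−52.5×170)/0.45 = 18200 J.
ΔU = nCvΔT = 4.28×20.8×(251−480) = -20400 J.
Q = ΔU + W = -2270 J.
Net over both steps: W = 7550 J, Q = -2270 J, ΔU = -9810 J.

-9810 J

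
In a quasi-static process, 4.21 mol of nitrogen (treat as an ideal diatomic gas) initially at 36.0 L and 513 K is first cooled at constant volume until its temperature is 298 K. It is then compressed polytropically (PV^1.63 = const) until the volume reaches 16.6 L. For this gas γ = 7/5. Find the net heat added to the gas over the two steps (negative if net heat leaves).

-12800 J

P₁ = nRT₁/V₁ = 4.21×8.314×513/36.0 = 499 kPa.
Step 1 — Isochoric: V stays 36.0 L; P/T = const ⇒ T₂ = 298 K, P₂ = 290 kPa.
W = 0 (no volume change).
ΔU = nCvΔT = 4.21×20.8×(298−513) = -18800 J.
Q = ΔU = -18800 J.
State after step 1: P = 290 kPa, V = 36.0 L, T = 298 K.
Step 2 — Polytropic n=1.63: T₂ = T₁(V₁/V₂)^(n−1) = 298×(2.17)^0.63 = 485 K; P₂ = P₁(V₁/V₂)^n = 1020 kPa.
W = (P₁V₁−P₂V₂)/(n−1) = (290×36.0−1020×16.6)/0.63 = -10400 J.
ΔU = nCvΔT = 4.21×20.8×(485−298) = 16400 J.
Q = ΔU + W = 5980 J.
Net over both steps: W = -10400 J, Q = -12800 J, ΔU = -2420 J.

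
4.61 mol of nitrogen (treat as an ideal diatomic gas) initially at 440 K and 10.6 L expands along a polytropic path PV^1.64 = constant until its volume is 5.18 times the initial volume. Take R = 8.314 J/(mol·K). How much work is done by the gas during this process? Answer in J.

17200 J

P₁ = nRT₁/V₁ = 4.61×8.314×440/10.6 = 1590 kPa.
Polytropic n=1.64: T₂ = T₁(V₁/V₂)^(n−1) = 440×(0.193)^0.64 = 154 K; P₂ = P₁(V₁/V₂)^n = 107 kPa.
W = (P₁V₁−P₂V₂)/(n−1) = (1590×10.6−107×54.9)/0.64 = 17200 J.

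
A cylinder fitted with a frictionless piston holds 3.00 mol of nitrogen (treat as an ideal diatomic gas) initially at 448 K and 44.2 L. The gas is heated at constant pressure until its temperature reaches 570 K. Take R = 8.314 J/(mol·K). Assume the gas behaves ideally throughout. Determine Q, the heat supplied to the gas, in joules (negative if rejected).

10700 J

P₁ = nRT₁/V₁ = 3.00×8.314×448/44.2 = 253 kPa.
Isobaric: P stays 253 kPa; V/T = const ⇒ T₂ = 570 K, V₂ = 56.2 L.
W = PΔV = 253×(56.2−44.2) kPa·L = 3040 J.
ΔU = nCvΔT = 3.00×20.8×(570−448) = 7610 J.
Q = ΔU + W = nCpΔT = 10700 J.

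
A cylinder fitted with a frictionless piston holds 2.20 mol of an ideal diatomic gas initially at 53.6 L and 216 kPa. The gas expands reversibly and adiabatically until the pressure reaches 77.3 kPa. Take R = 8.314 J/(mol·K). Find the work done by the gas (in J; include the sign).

T₁ = P₁V₁/(nR) = 216×53.6/(2.20×8.314) = 633 K.
Adiabatic: T₂/T₁ = (P₂/P₁)^((γ−1)/γ) ⇒ T₂ = 633×(0.358)^0.286 = 472 K; V₂ = 112 L.
ΔU = nCvΔT = 2.20×20.8×(472−633) = -7360 J.
Q = 0 for an adiabatic process, so W = −ΔU = 7360 J.

7360 J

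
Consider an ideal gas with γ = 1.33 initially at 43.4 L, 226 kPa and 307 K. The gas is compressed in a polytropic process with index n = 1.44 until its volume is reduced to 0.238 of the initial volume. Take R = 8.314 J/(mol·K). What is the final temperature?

Polytropic n=1.44: T₂ = T₁(V₁/V₂)^(n−1) = 307×(4.20)^0.44 = 577 K; P₂ = P₁(V₁/V₂)^n = 1790 kPa.

577 K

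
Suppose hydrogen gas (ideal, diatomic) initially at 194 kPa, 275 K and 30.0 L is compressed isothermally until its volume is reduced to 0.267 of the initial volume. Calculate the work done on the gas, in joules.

n = P₁V₁/(RT₁) = 194×30.0/(8.314×275) = 2.55 mol.
Isothermal: T stays 275 K; PV = const ⇒ V₂ = 8.01 L, P₂ = 727 kPa.
W = nRT ln(V₂/V₁) = 2.55×8.314×275×ln(0.267) = -7690 J.
Work done on the gas = −W_by = 7690 J.

7690 J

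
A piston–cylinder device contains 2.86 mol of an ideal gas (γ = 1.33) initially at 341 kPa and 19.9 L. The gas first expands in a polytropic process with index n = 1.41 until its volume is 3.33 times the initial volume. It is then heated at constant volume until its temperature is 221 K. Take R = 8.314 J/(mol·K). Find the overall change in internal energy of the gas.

-4640 J

T₁ = P₁V₁/(nR) = 341×19.9/(2.86×8.314) = 285 K.
Step 1 — Polytropic n=1.41: T₂ = T₁(V₁/V₂)^(n−1) = 285×(0.300)^0.41 = 174 K; P₂ = P₁(V₁/V₂)^n = 62.5 kPa.
W = (P₁V₁−P₂V₂)/(n−1) = (341×19.9−62.5×66.3)/0.41 = 6440 J.
ΔU = nCvΔT = 2.86×25.2×(174−285) = -8010 J.
Q = ΔU + W = -1560 J.
State after step 1: P = 62.5 kPa, V = 66.3 L, T = 174 K.
Step 2 — Isochoric: V stays 66.3 L; P/T = const ⇒ T₂ = 221 K, P₂ = 79.3 kPa.
W = 0 (no volume change).
ΔU = nCvΔT = 2.86×25.2×(221−174) = 3370 J.
Q = ΔU = 3370 J.
Net over both steps: W = 6440 J, Q = 1800 J, ΔU = -4640 J.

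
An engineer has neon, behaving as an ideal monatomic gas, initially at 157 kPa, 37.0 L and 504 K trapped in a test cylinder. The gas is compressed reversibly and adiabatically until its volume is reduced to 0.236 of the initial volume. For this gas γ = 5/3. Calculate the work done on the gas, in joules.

n = P₁V₁/(RT₁) = 157×37.0/(8.314×504) = 1.39 mol.
Adiabatic: TV^(γ−1) = const ⇒ T₂ = 504×(4.24)^0.667 = 1320 K; PV^γ = const ⇒ P₂ = 1740 kPa.
ΔU = nCvΔT = 1.39×12.5×(1320−504) = 14100 J.
Q = 0 for an adiabatic process, so W = −ΔU = -14100 J.
Work done on the gas = −W_by = 14100 J.

14100 J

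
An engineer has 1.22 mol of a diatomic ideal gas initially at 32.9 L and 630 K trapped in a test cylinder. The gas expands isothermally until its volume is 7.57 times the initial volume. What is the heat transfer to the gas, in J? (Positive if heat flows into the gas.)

P₁ = nRT₁/V₁ = 1.22×8.314×630/32.9 = 194 kPa.
Isothermal: T stays 630 K; PV = const ⇒ V₂ = 249 L, P₂ = 25.7 kPa.
ΔU = 0 (ideal gas, T constant).
W = nRT ln(V₂/V₁) = 1.22×8.314×630×ln(7.57) = 12900 J.
Q = ΔU + W = 12900 J.

12900 J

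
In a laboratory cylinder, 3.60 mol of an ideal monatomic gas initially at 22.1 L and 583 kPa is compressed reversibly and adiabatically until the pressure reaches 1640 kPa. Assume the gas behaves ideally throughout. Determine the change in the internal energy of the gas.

T₁ = P₁V₁/(nR) = 583×22.1/(3.60×8.314) = 430 K.
Adiabatic: T₂/T₁ = (P₂/P₁)^((γ−1)/γ) ⇒ T₂ = 430×(2.81)^0.400 = 651 K; V₂ = 11.9 L.
For an ideal gas ΔU = nCvΔT with Cv = (3/2)R = 12.5 J/(mol·K).
ΔU = 3.60×12.5×(651−430) = 9900 J.

9900 J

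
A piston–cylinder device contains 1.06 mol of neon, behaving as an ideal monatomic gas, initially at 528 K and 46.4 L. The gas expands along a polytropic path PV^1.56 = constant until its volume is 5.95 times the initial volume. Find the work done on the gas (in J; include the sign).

P₁ = nRT₁/V₁ = 1.06×8.314×528/46.4 = 100 kPa.
Polytropic n=1.56: T₂ = T₁(V₁/V₂)^(n−1) = 528×(0.168)^0.56 = 194 K; P₂ = P₁(V₁/V₂)^n = 6.21 kPa.
W = (P₁V₁−P₂V₂)/(n−1) = (100×46.4−6.21×276)/0.56 = 5250 J.
Work done on the gas = −W_by = -5250 J.

-5250 J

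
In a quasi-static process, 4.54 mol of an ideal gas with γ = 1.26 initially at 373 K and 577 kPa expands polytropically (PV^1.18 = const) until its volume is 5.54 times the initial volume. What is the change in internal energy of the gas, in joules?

-14400 J

V₁ = nRT₁/P₁ = 4.54×8.314×373/577 = 24.4 L.
Polytropic n=1.18: T₂ = T₁(V₁/V₂)^(n−1) = 373×(0.181)^0.18 = 274 K; P₂ = P₁(V₁/V₂)^n = 76.5 kPa.
For an ideal gas ΔU = nCvΔT with Cv = R/(γ−1) = 32.0 J/(mol·K).
ΔU = 4.54×32.0×(274−373) = -14400 J.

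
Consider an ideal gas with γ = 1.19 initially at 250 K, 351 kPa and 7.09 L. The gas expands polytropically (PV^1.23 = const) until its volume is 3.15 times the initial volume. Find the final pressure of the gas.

85.6 kPa

Polytropic n=1.23: T₂ = T₁(V₁/V₂)^(n−1) = 250×(0.317)^0.23 = 192 K; P₂ = P₁(V₁/V₂)^n = 85.6 kPa.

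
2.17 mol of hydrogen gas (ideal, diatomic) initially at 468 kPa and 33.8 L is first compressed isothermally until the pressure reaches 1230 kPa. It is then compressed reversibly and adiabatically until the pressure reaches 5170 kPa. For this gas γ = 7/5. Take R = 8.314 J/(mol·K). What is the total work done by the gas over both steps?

T₁ = P₁V₁/(nR) = 468×33.8/(2.17×8.314) = 877 K.
Step 1 — Isothermal: T stays 877 K; PV = const ⇒ V₂ = 12.9 L, P₂ = 1230 kPa.
ΔU = 0 (ideal gas, T constant).
W = nRT ln(V₂/V₁) = 2.17×8.314×877×ln(0.380) = -15300 J.
Q = ΔU + W = -15300 J.
State after step 1: P = 1230 kPa, V = 12.9 L, T = 877 K.
Step 2 — Adiabatic: T₂/T₁ = (P₂/P₁)^((γ−1)/γ) ⇒ T₂ = 877×(4.20)^0.286 = 1320 K; V₂ = 4.61 L.
ΔU = nCvΔT = 2.17×20.8×(1320−877) = 20100 J.
Q = 0 for an adiabatic process, so W = −ΔU = -20100 J.
Net over both steps: W = -35300 J, Q = -15300 J, ΔU = 20100 J.

-35300 J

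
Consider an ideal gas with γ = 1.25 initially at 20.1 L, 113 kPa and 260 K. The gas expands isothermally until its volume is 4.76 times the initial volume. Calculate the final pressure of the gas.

23.7 kPa

Isothermal: T stays 260 K; PV = const ⇒ V₂ = 95.7 L, P₂ = 23.7 kPa.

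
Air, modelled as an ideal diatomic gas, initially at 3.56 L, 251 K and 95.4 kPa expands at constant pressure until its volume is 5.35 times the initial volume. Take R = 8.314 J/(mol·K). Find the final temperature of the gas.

1340 K

Isobaric: P stays 95.4 kPa; V/T = const ⇒ T₂ = 1340 K, V₂ = 19.0 L.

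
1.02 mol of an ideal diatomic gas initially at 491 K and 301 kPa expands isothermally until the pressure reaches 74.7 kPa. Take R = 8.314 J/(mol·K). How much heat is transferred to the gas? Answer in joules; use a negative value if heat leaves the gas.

V₁ = nRT₁/P₁ = 1.02×8.314×491/301 = 13.8 L.
Isothermal: T stays 491 K; PV = const ⇒ V₂ = 55.7 L, P₂ = 74.7 kPa.
ΔU = 0 (ideal gas, T constant).
W = nRT ln(V₂/V₁) = 1.02×8.314×491×ln(4.03) = 5800 J.
Q = ΔU + W = 5800 J.

5800 J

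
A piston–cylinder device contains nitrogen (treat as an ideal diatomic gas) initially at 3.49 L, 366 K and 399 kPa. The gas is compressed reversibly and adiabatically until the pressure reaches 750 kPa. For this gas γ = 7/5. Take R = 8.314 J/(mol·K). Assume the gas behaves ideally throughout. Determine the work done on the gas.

n = P₁V₁/(RT₁) = 399×3.49/(8.314×366) = 0.458 mol.
Adiabatic: T₂/T₁ = (P₂/P₁)^((γ−1)/γ) ⇒ T₂ = 366×(1.88)^0.286 = 438 K; V₂ = 2.22 L.
ΔU = nCvΔT = 0.458×20.8×(438−366) = 688 J.
Q = 0 for an adiabatic process, so W = −ΔU = -688 J.
Work done on the gas = −W_by = 688 J.

688 J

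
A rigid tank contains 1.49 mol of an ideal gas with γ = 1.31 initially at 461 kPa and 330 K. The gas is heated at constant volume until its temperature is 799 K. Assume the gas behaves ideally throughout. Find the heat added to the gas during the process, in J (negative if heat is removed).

18700 J

V₁ = nRT₁/P₁ = 1.49×8.314×330/461 = 8.87 L.
Isochoric: V stays 8.87 L; P/T = const ⇒ T₂ = 799 K, P₂ = 1120 kPa.
W = 0 (no volume change).
ΔU = nCvΔT = 1.49×26.8×(799−330) = 18700 J.
Q = ΔU = 18700 J.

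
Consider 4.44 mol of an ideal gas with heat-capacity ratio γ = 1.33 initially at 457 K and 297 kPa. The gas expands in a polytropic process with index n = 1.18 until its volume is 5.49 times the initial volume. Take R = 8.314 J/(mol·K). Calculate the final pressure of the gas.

V₁ = nRT₁/P₁ = 4.44×8.314×457/297 = 56.8 L.
Polytropic n=1.18: T₂ = T₁(V₁/V₂)^(n−1) = 457×(0.182)^0.18 = 336 K; P₂ = P₁(V₁/V₂)^n = 39.8 kPa.

39.8 kPa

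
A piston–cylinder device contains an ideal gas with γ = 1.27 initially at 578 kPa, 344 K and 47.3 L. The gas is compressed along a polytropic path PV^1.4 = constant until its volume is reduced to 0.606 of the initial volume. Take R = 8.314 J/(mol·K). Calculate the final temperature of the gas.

420 K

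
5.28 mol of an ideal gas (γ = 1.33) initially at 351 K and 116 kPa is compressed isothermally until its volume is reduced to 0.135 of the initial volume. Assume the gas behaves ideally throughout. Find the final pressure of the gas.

859 kPa

V₁ = nRT₁/P₁ = 5.28×8.314×351/116 = 133 L.
Isothermal: T stays 351 K; PV = const ⇒ V₂ = 17.9 L, P₂ = 859 kPa.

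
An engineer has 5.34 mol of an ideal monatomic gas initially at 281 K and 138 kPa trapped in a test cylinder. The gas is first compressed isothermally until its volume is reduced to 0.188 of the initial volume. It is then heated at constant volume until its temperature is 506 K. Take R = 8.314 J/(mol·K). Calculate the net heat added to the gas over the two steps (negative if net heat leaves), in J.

-5870 J

V₁ = nRT₁/P₁ = 5.34×8.314×281/138 = 90.4 L.
Step 1 — Isothermal: T stays 281 K; PV = const ⇒ V₂ = 17.0 L, P₂ = 734 kPa.
ΔU = 0 (ideal gas, T constant).
W = nRT ln(V₂/V₁) = 5.34×8.314×281×ln(0.188) = -20900 J.
Q = ΔU + W = -20900 J.
State after step 1: P = 734 kPa, V = 17.0 L, T = 281 K.
Step 2 — Isochoric: V stays 17.0 L; P/T = const ⇒ T₂ = 506 K, P₂ = 1320 kPa.
W = 0 (no volume change).
ΔU = nCvΔT = 5.34×12.5×(506−281) = 15000 J.
Q = ΔU = 15000 J.
Net over both steps: W = -20900 J, Q = -5870 J, ΔU = 15000 J.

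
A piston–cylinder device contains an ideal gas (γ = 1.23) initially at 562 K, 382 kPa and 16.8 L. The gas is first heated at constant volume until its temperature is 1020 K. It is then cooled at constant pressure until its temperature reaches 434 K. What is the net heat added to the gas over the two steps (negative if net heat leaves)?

-13000 J

n = P₁V₁/(RT₁) = 382×16.8/(8.314×562) = 1.37 mol.
Step 1 — Isochoric: V stays 16.8 L; P/T = const ⇒ T₂ = 1020 K, P₂ = 693 kPa.
W = 0 (no volume change).
ΔU = nCvΔT = 1.37×36.1×(1020−562) = 22700 J.
Q = ΔU = 22700 J.
State after step 1: P = 693 kPa, V = 16.8 L, T = 1020 K.
Step 2 — Isobaric: P stays 693 kPa; V/T = const ⇒ T₂ = 434 K, V₂ = 7.15 L.
W = PΔV = 693×(7.15−16.8) kPa·L = -6690 J.
ΔU = nCvΔT = 1.37×36.1×(434−1020) = -29100 J.
Q = ΔU + W = nCpΔT = -35800 J.
Net over both steps: W = -6690 J, Q = -13000 J, ΔU = -6360 J.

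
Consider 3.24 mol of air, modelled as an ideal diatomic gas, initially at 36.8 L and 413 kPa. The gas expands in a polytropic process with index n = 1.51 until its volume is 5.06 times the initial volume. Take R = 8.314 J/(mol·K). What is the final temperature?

247 K

T₁ = P₁V₁/(nR) = 413×36.8/(3.24×8.314) = 564 K.
Polytropic n=1.51: T₂ = T₁(V₁/V₂)^(n−1) = 564×(0.198)^0.51 = 247 K; P₂ = P₁(V₁/V₂)^n = 35.7 kPa.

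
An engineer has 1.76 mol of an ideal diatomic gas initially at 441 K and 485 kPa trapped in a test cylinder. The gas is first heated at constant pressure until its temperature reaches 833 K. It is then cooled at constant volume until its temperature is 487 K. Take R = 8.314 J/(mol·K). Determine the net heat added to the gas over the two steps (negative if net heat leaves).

V₁ = nRT₁/P₁ = 1.76×8.314×441/485 = 13.3 L.
Step 1 — Isobaric: P stays 485 kPa; V/T = const ⇒ T₂ = 833 K, V₂ = 25.1 L.
W = PΔV = 485×(25.1−13.3) kPa·L = 5740 J.
ΔU = nCvΔT = 1.76×20.8×(833−441) = 14300 J.
Q = ΔU + W = nCpΔT = 20100 J.
State after step 1: P = 485 kPa, V = 25.1 L, T = 833 K.
Step 2 — Isochoric: V stays 25.1 L; P/T = const ⇒ T₂ = 487 K, P₂ = 284 kPa.
W = 0 (no volume change).
ΔU = nCvΔT = 1.76×20.8×(487−833) = -12700 J.
Q = ΔU = -12700 J.
Net over both steps: W = 5740 J, Q = 7420 J, ΔU = 1680 J.

7420 J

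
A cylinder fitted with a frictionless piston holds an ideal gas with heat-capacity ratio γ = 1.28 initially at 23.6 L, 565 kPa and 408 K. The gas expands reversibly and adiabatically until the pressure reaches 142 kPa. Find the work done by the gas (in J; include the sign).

12400 J

n = P₁V₁/(RT₁) = 565×23.6/(8.314×408) = 3.93 mol.
Adiabatic: T₂/T₁ = (P₂/P₁)^((γ−1)/γ) ⇒ T₂ = 408×(0.251)^0.219 = 302 K; V₂ = 69.4 L.
ΔU = nCvΔT = 3.93×29.7×(302−408) = -12400 J.
Q = 0 for an adiabatic process, so W = −ΔU = 12400 J.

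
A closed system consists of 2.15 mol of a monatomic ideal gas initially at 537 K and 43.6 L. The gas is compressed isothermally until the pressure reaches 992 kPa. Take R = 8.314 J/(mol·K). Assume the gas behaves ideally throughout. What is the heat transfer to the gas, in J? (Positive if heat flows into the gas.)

P₁ = nRT₁/V₁ = 2.15×8.314×537/43.6 = 220 kPa.
Isothermal: T stays 537 K; PV = const ⇒ V₂ = 9.68 L, P₂ = 992 kPa.
ΔU = 0 (ideal gas, T constant).
W = nRT ln(V₂/V₁) = 2.15×8.314×537×ln(0.222) = -14400 J.
Q = ΔU + W = -14400 J.

-14400 J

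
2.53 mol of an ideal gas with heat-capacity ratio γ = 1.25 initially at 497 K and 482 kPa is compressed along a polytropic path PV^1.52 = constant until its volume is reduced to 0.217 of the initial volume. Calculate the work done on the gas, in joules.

24400 J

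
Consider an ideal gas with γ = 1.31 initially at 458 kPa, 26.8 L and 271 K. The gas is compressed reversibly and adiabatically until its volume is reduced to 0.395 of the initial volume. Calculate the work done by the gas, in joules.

n = P₁V₁/(RT₁) = 458×26.8/(8.314×271) = 5.45 mol.
Adiabatic: TV^(γ−1) = const ⇒ T₂ = 271×(2.53)^0.310 = 361 K; PV^γ = const ⇒ P₂ = 1550 kPa.
ΔU = nCvΔT = 5.45×26.8×(361−271) = 13200 J.
Q = 0 for an adiabatic process, so W = −ΔU = -13200 J.

-13200 J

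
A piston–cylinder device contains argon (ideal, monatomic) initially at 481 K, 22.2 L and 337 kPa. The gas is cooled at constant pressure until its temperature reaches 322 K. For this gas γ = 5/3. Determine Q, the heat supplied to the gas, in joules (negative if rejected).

-6180 J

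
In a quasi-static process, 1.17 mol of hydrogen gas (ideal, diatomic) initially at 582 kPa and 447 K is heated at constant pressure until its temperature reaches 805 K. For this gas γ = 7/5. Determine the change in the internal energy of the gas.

V₁ = nRT₁/P₁ = 1.17×8.314×447/582 = 7.47 L.
Isobaric: P stays 582 kPa; V/T = const ⇒ T₂ = 805 K, V₂ = 13.5 L.
For an ideal gas ΔU = nCvΔT with Cv = (5/2)R = 20.8 J/(mol·K).
ΔU = 1.17×20.8×(805−447) = 8710 J.

8710 J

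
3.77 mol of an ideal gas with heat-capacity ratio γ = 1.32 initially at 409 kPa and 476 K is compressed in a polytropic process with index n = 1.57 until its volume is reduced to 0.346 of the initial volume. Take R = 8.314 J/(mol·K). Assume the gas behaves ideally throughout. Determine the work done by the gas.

-21800 J

V₁ = nRT₁/P₁ = 3.77×8.314×476/409 = 36.5 L.
Polytropic n=1.57: T₂ = T₁(V₁/V₂)^(n−1) = 476×(2.89)^0.57 = 872 K; P₂ = P₁(V₁/V₂)^n = 2160 kPa.
W = (P₁V₁−P₂V₂)/(n−1) = (409×36.5−2160×12.6)/0.57 = -21800 J.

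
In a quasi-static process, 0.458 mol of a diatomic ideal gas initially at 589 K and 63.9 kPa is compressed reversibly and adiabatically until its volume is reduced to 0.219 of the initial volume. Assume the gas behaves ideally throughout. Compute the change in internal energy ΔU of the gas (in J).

4690 J

V₁ = nRT₁/P₁ = 0.458×8.314×589/63.9 = 35.1 L.
Adiabatic: TV^(γ−1) = const ⇒ T₂ = 589×(4.57)^0.400 = 1080 K; PV^γ = const ⇒ P₂ = 536 kPa.
For an ideal gas ΔU = nCvΔT with Cv = (5/2)R = 20.8 J/(mol·K).
ΔU = 0.458×20.8×(1080−589) = 4690 J.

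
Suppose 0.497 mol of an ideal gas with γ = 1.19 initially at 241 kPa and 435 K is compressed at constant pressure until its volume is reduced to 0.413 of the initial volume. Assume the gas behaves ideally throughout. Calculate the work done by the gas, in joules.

-1060 J

V₁ = nRT₁/P₁ = 0.497×8.314×435/241 = 7.46 L.
Isobaric: P stays 241 kPa; V/T = const ⇒ T₂ = 180 K, V₂ = 3.08 L.
W = PΔV = 241×(3.08−7.46) kPa·L = -1060 J.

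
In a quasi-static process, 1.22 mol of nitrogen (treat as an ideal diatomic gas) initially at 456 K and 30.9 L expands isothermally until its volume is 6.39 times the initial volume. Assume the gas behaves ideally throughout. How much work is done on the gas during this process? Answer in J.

-8580 J

P₁ = nRT₁/V₁ = 1.22×8.314×456/30.9 = 150 kPa.
Isothermal: T stays 456 K; PV = const ⇒ V₂ = 197 L, P₂ = 23.4 kPa.
W = nRT ln(V₂/V₁) = 1.22×8.314×456×ln(6.39) = 8580 J.
Work done on the gas = −W_by = -8580 J.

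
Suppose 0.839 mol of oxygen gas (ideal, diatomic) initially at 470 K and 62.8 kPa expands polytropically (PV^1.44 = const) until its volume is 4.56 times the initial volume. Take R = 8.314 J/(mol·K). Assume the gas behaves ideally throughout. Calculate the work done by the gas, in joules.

V₁ = nRT₁/P₁ = 0.839×8.314×470/62.8 = 52.2 L.
Polytropic n=1.44: T₂ = T₁(V₁/V₂)^(n−1) = 470×(0.219)^0.44 = 241 K; P₂ = P₁(V₁/V₂)^n = 7.06 kPa.
W = (P₁V₁−P₂V₂)/(n−1) = (62.8×52.2−7.06×238)/0.44 = 3630 J.

3630 J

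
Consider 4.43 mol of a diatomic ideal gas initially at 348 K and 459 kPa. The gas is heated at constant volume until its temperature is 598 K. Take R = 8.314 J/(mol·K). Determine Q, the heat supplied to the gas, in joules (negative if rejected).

V₁ = nRT₁/P₁ = 4.43×8.314×348/459 = 27.9 L.
Isochoric: V stays 27.9 L; P/T = const ⇒ T₂ = 598 K, P₂ = 789 kPa.
W = 0 (no volume change).
ΔU = nCvΔT = 4.43×20.8×(598−348) = 23000 J.
Q = ΔU = 23000 J.

23000 J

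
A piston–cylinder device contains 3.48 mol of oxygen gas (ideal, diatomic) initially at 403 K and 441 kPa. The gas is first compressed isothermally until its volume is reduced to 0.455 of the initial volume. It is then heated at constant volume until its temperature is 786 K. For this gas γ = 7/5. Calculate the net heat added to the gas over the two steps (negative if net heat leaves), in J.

18500 J

V₁ = nRT₁/P₁ = 3.48×8.314×403/441 = 26.4 L.
Step 1 — Isothermal: T stays 403 K; PV = const ⇒ V₂ = 12.0 L, P₂ = 969 kPa.
ΔU = 0 (ideal gas, T constant).
W = nRT ln(V₂/V₁) = 3.48×8.314×403×ln(0.455) = -9180 J.
Q = ΔU + W = -9180 J.
State after step 1: P = 969 kPa, V = 12.0 L, T = 403 K.
Step 2 — Isochoric: V stays 12.0 L; P/T = const ⇒ T₂ = 786 K, P₂ = 1890 kPa.
W = 0 (no volume change).
ΔU = nCvΔT = 3.48×20.8×(786−403) = 27700 J.
Q = ΔU = 27700 J.
Net over both steps: W = -9180 J, Q = 18500 J, ΔU = 27700 J.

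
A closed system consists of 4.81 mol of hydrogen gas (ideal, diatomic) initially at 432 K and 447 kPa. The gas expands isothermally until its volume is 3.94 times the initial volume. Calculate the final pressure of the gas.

V₁ = nRT₁/P₁ = 4.81×8.314×432/447 = 38.6 L.
Isothermal: T stays 432 K; PV = const ⇒ V₂ = 152 L, P₂ = 113 kPa.

113 kPa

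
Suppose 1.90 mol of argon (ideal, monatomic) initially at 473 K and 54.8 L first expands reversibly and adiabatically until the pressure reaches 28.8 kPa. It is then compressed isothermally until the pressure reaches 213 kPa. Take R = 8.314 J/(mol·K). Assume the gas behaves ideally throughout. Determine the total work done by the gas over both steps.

-2840 J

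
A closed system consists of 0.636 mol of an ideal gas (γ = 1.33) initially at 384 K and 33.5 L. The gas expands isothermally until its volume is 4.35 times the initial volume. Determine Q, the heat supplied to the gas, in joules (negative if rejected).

2990 J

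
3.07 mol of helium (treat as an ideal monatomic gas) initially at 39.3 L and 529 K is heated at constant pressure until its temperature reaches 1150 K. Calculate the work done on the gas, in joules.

P₁ = nRT₁/V₁ = 3.07×8.314×529/39.3 = 344 kPa.
Isobaric: P stays 344 kPa; V/T = const ⇒ T₂ = 1150 K, V₂ = 85.4 L.
W = PΔV = 344×(85.4−39.3) kPa·L = 15900 J.
Work done on the gas = −W_by = -15900 J.

-15900 J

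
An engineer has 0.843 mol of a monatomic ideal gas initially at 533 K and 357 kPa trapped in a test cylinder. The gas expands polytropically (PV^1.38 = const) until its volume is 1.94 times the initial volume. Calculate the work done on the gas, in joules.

-2190 J

V₁ = nRT₁/P₁ = 0.843×8.314×533/357 = 10.5 L.
Polytropic n=1.38: T₂ = T₁(V₁/V₂)^(n−1) = 533×(0.515)^0.38 = 414 K; P₂ = P₁(V₁/V₂)^n = 143 kPa.
W = (P₁V₁−P₂V₂)/(n−1) = (357×10.5−143×20.3)/0.38 = 2190 J.
Work done on the gas = −W_by = -2190 J.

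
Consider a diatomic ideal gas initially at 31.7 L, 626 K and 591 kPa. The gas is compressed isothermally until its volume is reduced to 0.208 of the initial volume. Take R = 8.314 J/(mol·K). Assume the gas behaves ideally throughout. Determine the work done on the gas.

n = P₁V₁/(RT₁) = 591×31.7/(8.314×626) = 3.60 mol.
Isothermal: T stays 626 K; PV = const ⇒ V₂ = 6.59 L, P₂ = 2840 kPa.
W = nRT ln(V₂/V₁) = 3.60×8.314×626×ln(0.208) = -29400 J.
Work done on the gas = −W_by = 29400 J.

29400 J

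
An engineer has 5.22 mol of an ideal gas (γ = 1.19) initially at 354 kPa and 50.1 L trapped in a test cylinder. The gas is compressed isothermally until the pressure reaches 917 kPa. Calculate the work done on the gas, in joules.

16900 J

T₁ = P₁V₁/(nR) = 354×50.1/(5.22×8.314) = 409 K.
Isothermal: T stays 409 K; PV = const ⇒ V₂ = 19.3 L, P₂ = 917 kPa.
W = nRT ln(V₂/V₁) = 5.22×8.314×409×ln(0.386) = -16900 J.
Work done on the gas = −W_by = 16900 J.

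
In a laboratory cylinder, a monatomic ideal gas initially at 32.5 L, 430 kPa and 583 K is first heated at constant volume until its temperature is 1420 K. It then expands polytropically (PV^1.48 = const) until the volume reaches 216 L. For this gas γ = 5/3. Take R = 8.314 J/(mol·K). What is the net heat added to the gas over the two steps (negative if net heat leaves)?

42000 J

n = P₁V₁/(RT₁) = 430×32.5/(8.314×583) = 2.88 mol.
Step 1 — Isochoric: V stays 32.5 L; P/T = const ⇒ T₂ = 1420 K, P₂ = 1050 kPa.
W = 0 (no volume change).
ΔU = nCvΔT = 2.88×12.5×(1420−583) = 30100 J.
Q = ΔU = 30100 J.
State after step 1: P = 1050 kPa, V = 32.5 L, T = 1420 K.
Step 2 — Polytropic n=1.48: T₂ = T₁(V₁/V₂)^(n−1) = 1420×(0.150)^0.48 = 572 K; P₂ = P₁(V₁/V₂)^n = 63.5 kPa.
W = (P₁V₁−P₂V₂)/(n−1) = (1050×32.5−63.5×216)/0.48 = 42300 J.
ΔU = nCvΔT = 2.88×12.5×(572−1420) = -30500 J.
Q = ΔU + W = 11900 J.
Net over both steps: W = 42300 J, Q = 42000 J, ΔU = -393 J.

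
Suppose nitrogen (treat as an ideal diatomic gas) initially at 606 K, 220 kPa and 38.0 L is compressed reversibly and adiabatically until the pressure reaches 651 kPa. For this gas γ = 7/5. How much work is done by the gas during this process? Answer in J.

-7590 J

n = P₁V₁/(RT₁) = 220×38.0/(8.314×606) = 1.66 mol.
Adiabatic: T₂/T₁ = (P₂/P₁)^((γ−1)/γ) ⇒ T₂ = 606×(2.96)^0.286 = 826 K; V₂ = 17.5 L.
ΔU = nCvΔT = 1.66×20.8×(826−606) = 7590 J.
Q = 0 for an adiabatic process, so W = −ΔU = -7590 J.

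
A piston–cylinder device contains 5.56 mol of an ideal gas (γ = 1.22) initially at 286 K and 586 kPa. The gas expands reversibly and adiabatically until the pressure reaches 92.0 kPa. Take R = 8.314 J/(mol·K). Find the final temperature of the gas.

205 K

V₁ = nRT₁/P₁ = 5.56×8.314×286/586 = 22.6 L.
Adiabatic: T₂/T₁ = (P₂/P₁)^((γ−1)/γ) ⇒ T₂ = 286×(0.157)^0.180 = 205 K; V₂ = 103 L.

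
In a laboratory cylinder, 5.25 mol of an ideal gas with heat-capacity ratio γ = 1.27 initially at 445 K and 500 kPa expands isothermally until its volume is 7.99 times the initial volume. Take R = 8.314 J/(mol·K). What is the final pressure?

62.6 kPa

V₁ = nRT₁/P₁ = 5.25×8.314×445/500 = 38.8 L.
Isothermal: T stays 445 K; PV = const ⇒ V₂ = 310 L, P₂ = 62.6 kPa.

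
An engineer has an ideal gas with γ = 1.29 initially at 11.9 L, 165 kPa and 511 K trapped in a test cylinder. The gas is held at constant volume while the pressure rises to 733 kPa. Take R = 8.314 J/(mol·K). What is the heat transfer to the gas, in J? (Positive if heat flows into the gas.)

23300 J

n = P₁V₁/(RT₁) = 165×11.9/(8.314×511) = 0.462 mol.
Isochoric: V stays 11.9 L; P/T = const ⇒ T₂ = 2270 K, P₂ = 733 kPa.
W = 0 (no volume change).
ΔU = nCvΔT = 0.462×28.7×(2270−511) = 23300 J.
Q = ΔU = 23300 J.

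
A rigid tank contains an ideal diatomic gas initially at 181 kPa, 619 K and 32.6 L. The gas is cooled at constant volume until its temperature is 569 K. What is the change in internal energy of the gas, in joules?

n = P₁V₁/(RT₁) = 181×32.6/(8.314×619) = 1.15 mol.
Isochoric: V stays 32.6 L; P/T = const ⇒ T₂ = 569 K, P₂ = 166 kPa.
For an ideal gas ΔU = nCvΔT with Cv = (5/2)R = 20.8 J/(mol·K).
ΔU = 1.15×20.8×(569−619) = -1190 J.

-1190 J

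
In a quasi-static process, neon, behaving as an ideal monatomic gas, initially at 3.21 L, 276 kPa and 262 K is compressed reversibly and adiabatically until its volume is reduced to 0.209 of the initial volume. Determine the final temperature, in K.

Adiabatic: TV^(γ−1) = const ⇒ T₂ = 262×(4.78)^0.667 = 744 K; PV^γ = const ⇒ P₂ = 3750 kPa.

744 K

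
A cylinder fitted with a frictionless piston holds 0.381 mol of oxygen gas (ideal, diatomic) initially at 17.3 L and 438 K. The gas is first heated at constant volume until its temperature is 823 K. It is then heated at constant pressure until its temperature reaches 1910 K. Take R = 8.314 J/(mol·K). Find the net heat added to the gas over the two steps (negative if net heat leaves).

15100 J

P₁ = nRT₁/V₁ = 0.381×8.314×438/17.3 = 80.2 kPa.
Step 1 — Isochoric: V stays 17.3 L; P/T = const ⇒ T₂ = 823 K, P₂ = 151 kPa.
W = 0 (no volume change).
ΔU = nCvΔT = 0.381×20.8×(823−438) = 3050 J.
Q = ΔU = 3050 J.
State after step 1: P = 151 kPa, V = 17.3 L, T = 823 K.
Step 2 — Isobaric: P stays 151 kPa; V/T = const ⇒ T₂ = 1910 K, V₂ = 40.1 L.
W = PΔV = 151×(40.1−17.3) kPa·L = 3440 J.
ΔU = nCvΔT = 0.381×20.8×(1910−823) = 8610 J.
Q = ΔU + W = nCpΔT = 12100 J.
Net over both steps: W = 3440 J, Q = 15100 J, ΔU = 11700 J.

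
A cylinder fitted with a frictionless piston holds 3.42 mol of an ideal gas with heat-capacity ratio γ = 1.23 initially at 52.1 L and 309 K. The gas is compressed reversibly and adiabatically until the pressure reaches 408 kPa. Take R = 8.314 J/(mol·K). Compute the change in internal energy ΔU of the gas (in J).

6860 J

P₁ = nRT₁/V₁ = 3.42×8.314×309/52.1 = 169 kPa.
Adiabatic: T₂/T₁ = (P₂/P₁)^((γ−1)/γ) ⇒ T₂ = 309×(2.42)^0.187 = 365 K; V₂ = 25.4 L.
For an ideal gas ΔU = nCvΔT with Cv = R/(γ−1) = 36.1 J/(mol·K).
ΔU = 3.42×36.1×(365−309) = 6860 J.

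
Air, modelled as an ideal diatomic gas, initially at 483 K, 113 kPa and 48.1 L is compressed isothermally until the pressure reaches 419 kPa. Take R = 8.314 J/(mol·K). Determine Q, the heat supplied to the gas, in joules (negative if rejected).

n = P₁V₁/(RT₁) = 113×48.1/(8.314×483) = 1.35 mol.
Isothermal: T stays 483 K; PV = const ⇒ V₂ = 13.0 L, P₂ = 419 kPa.
ΔU = 0 (ideal gas, T constant).
W = nRT ln(V₂/V₁) = 1.35×8.314×483×ln(0.270) = -7120 J.
Q = ΔU + W = -7120 J.

-7120 J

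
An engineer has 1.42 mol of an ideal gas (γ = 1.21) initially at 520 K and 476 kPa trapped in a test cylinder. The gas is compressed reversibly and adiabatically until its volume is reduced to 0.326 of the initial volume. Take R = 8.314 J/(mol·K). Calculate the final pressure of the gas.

1850 kPa

V₁ = nRT₁/P₁ = 1.42×8.314×520/476 = 12.9 L.
Adiabatic: TV^(γ−1) = const ⇒ T₂ = 520×(3.07)^0.210 = 658 K; PV^γ = const ⇒ P₂ = 1850 kPa.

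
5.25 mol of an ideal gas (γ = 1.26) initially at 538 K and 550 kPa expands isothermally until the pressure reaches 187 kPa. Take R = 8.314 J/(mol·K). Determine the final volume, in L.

126 L

V₁ = nRT₁/P₁ = 5.25×8.314×538/550 = 42.7 L.
Isothermal: T stays 538 K; PV = const ⇒ V₂ = 126 L, P₂ = 187 kPa.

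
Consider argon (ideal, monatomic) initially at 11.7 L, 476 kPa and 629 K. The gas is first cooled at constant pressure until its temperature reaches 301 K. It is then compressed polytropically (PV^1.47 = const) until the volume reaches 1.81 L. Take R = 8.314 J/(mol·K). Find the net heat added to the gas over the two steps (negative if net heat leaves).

n = P₁V₁/(RT₁) = 476×11.7/(8.314×629) = 1.06 mol.
Step 1 — Isobaric: P stays 476 kPa; V/T = const ⇒ T₂ = 301 K, V₂ = 5.60 L.
W = PΔV = 476×(5.60−11.7) kPa·L = -2900 J.
ΔU = nCvΔT = 1.06×12.5×(301−629) = -4360 J.
Q = ΔU + W = nCpΔT = -7260 J.
State after step 1: P = 476 kPa, V = 5.60 L, T = 301 K.
Step 2 — Polytropic n=1.47: T₂ = T₁(V₁/V₂)^(n−1) = 301×(3.09)^0.47 = 512 K; P₂ = P₁(V₁/V₂)^n = 2500 kPa.
W = (P₁V₁−P₂V₂)/(n−1) = (476×5.60−2500×1.81)/0.47 = -3970 J.
ΔU = nCvΔT = 1.06×12.5×(512−301) = 2800 J.
Q = ΔU + W = -1170 J.
Net over both steps: W = -6870 J, Q = -8430 J, ΔU = -1560 J.

-8430 J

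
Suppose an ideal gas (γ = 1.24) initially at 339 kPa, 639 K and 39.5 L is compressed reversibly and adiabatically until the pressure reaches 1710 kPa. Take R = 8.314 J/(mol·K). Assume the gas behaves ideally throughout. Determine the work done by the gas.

-20500 J

n = P₁V₁/(RT₁) = 339×39.5/(8.314×639) = 2.52 mol.
Adiabatic: T₂/T₁ = (P₂/P₁)^((γ−1)/γ) ⇒ T₂ = 639×(5.04)^0.194 = 874 K; V₂ = 10.7 L.
ΔU = nCvΔT = 2.52×34.6×(874−639) = 20500 J.
Q = 0 for an adiabatic process, so W = −ΔU = -20500 J.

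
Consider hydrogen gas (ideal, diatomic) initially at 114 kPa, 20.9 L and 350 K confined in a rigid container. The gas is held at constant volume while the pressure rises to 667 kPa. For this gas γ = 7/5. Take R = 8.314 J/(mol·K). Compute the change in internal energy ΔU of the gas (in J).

n = P₁V₁/(RT₁) = 114×20.9/(8.314×350) = 0.819 mol.
Isochoric: V stays 20.9 L; P/T = const ⇒ T₂ = 2050 K, P₂ = 667 kPa.
For an ideal gas ΔU = nCvΔT with Cv = (5/2)R = 20.8 J/(mol·K).
ΔU = 0.819×20.8×(2050−350) = 28900 J.

28900 J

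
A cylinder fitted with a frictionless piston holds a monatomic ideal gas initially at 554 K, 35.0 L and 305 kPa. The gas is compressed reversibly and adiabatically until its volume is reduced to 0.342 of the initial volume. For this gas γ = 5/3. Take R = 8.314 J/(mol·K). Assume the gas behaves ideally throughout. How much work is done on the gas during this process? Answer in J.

16700 J

n = P₁V₁/(RT₁) = 305×35.0/(8.314×554) = 2.32 mol.
Adiabatic: TV^(γ−1) = const ⇒ T₂ = 554×(2.92)^0.667 = 1130 K; PV^γ = const ⇒ P₂ = 1820 kPa.
ΔU = nCvΔT = 2.32×12.5×(1130−554) = 16700 J.
Q = 0 for an adiabatic process, so W = −ΔU = -16700 J.
Work done on the gas = −W_by = 16700 J.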